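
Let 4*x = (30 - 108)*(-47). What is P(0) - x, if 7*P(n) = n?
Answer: -1833/2 ≈ -916.50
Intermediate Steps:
P(n) = n/7
x = 1833/2 (x = ((30 - 108)*(-47))/4 = (-78*(-47))/4 = (¼)*3666 = 1833/2 ≈ 916.50)
P(0) - x = (⅐)*0 - 1*1833/2 = 0 - 1833/2 = -1833/2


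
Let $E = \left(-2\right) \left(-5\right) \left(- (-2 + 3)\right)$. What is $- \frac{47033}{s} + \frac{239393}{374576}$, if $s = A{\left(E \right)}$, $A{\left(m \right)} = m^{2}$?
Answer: $- \frac{4398373427}{9364400} \approx -469.69$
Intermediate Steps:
$E = -10$ ($E = 10 \left(\left(-1\right) 1\right) = 10 \left(-1\right) = -10$)
$s = 100$ ($s = \left(-10\right)^{2} = 100$)
$- \frac{47033}{s} + \frac{239393}{374576} = - \frac{47033}{100} + \frac{239393}{374576} = - \frac{4398373427}{9364400}$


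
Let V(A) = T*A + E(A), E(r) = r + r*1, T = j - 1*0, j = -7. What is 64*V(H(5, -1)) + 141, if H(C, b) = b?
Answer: 461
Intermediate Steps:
T = -7 (T = -7 - 1*0 = -7 + 0 = -7)
E(r) = 2*r (E(r) = r + r = 2*r)
V(A) = -5*A (V(A) = -7*A + 2*A = -5*A)
64*V(H(5, -1)) + 141 = 64*(-5*(-1)) + 141 = 64*5 + 141 = 320 + 141 = 461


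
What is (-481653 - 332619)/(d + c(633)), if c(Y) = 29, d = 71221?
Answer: -135712/11875 ≈ -11.428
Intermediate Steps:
(-481653 - 332619)/(d + c(633)) = (-481653 - 332619)/(71221 + 29) = -814272/71250 = -814272*1/71250 = -135712/11875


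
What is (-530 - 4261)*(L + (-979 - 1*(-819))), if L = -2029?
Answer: 10487499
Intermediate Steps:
(-530 - 4261)*(L + (-979 - 1*(-819))) = (-530 - 4261)*(-2029 + (-979 - 1*(-819))) = -4791*(-2029 + (-979 + 819)) = -4791*(-2029 - 160) = -4791*(-2189) = 10487499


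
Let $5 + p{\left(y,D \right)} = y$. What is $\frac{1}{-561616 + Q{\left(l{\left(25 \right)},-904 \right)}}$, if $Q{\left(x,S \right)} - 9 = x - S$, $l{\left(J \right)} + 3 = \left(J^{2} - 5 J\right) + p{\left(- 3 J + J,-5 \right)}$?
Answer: $- \frac{1}{560261} \approx -1.7849 \cdot 10^{-6}$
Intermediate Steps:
$p{\left(y,D \right)} = -5 + y$
$l{\left(J \right)} = -8 + J^{2} - 7 J$ ($l{\left(J \right)} = -3 + \left(\left(J^{2} - 5 J\right) + \left(-5 + \left(- 3 J + J\right)\right)\right) = -3 - \left(5 - J^{2} + 7 J\right) = -8 + J^{2} - 7 J$)
$Q{\left(x,S \right)} = 9 + x - S$ ($Q{\left(x,S \right)} = 9 - \left(S - x\right) = 9 + x - S$)
$\frac{1}{-561616 + Q{\left(l{\left(25 \right)},-904 \right)}} = \frac{1}{-561616 - -1355} = \frac{1}{-561616 + \left(9 - -442 + 904\right)} = \frac{1}{-561616 + \left(9 + 442 + 904\right)} = \frac{1}{-561616 + 1355} = \frac{1}{-560261} = - \frac{1}{560261}$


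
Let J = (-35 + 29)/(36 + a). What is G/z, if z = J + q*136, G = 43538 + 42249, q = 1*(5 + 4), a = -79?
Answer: 3688841/52638 ≈ 70.079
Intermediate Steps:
q = 9 (q = 1*9 = 9)
J = 6/43 (J = (-35 + 29)/(36 - 79) = -6/(-43) = -6*(-1/43) = 6/43 ≈ 0.13953)
G = 85787
z = 52638/43 (z = 6/43 + 9*136 = 6/43 + 1224 = 52638/43 ≈ 1224.1)
G/z = 85787/(52638/43) = 85787*(43/52638) = 3688841/52638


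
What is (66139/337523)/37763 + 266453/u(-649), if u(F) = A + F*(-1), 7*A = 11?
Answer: 2161204363931035/5276794754286 ≈ 409.57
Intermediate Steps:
A = 11/7 (A = (1/7)*11 = 11/7 ≈ 1.5714)
u(F) = 11/7 - F (u(F) = 11/7 + F*(-1) = 11/7 - F)
(66139/337523)/37763 + 266453/u(-649) = (66139/337523)/37763 + 266453/(11/7 - 1*(-649)) = (66139*(1/337523))*(1/37763) + 266453/(11/7 + 649) = (66139/337523)*(1/37763) + 266453/(4554/7) = 66139/12745881049 + 266453*(7/4554) = 66139/12745881049 + 169561/414 = 2161204363931035/5276794754286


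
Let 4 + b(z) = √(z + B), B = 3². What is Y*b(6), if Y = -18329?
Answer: 73316 - 18329*√15 ≈ 2328.1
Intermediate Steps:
B = 9
b(z) = -4 + √(9 + z) (b(z) = -4 + √(z + 9) = -4 + √(9 + z))
Y*b(6) = -18329*(-4 + √(9 + 6)) = -18329*(-4 + √15) = 73316 - 18329*√15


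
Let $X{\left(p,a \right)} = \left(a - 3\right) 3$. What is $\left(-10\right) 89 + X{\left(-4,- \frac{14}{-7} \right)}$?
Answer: $-893$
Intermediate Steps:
$X{\left(p,a \right)} = -9 + 3 a$ ($X{\left(p,a \right)} = \left(-3 + a\right) 3 = -9 + 3 a$)
$\left(-10\right) 89 + X{\left(-4,- \frac{14}{-7} \right)} = \left(-10\right) 89 - \left(9 - 3 \left(- \frac{14}{-7}\right)\right) = -890 - \left(9 - 3 \left(\left(-14\right) \left(- \frac{1}{7}\right)\right)\right) = -890 + \left(-9 + 3 \cdot 2\right) = -890 + \left(-9 + 6\right) = -890 - 3 = -893$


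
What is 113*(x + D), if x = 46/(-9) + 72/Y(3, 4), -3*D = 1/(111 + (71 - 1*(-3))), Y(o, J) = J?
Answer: 2424641/1665 ≈ 1456.2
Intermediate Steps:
D = -1/555 (D = -1/(3*(111 + (71 - 1*(-3)))) = -1/(3*(111 + (71 + 3))) = -1/(3*(111 + 74)) = -⅓/185 = -⅓*1/185 = -1/555 ≈ -0.0018018)
x = 116/9 (x = 46/(-9) + 72/4 = 46*(-⅑) + 72*(¼) = -46/9 + 18 = 116/9 ≈ 12.889)
113*(x + D) = 113*(116/9 - 1/555) = 113*(21457/1665) = 2424641/1665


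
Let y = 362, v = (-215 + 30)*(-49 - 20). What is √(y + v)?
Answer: √13127 ≈ 114.57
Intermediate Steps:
v = 12765 (v = -185*(-69) = 12765)
√(y + v) = √(362 + 12765) = √13127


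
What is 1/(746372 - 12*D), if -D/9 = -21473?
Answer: -1/1572712 ≈ -6.3584e-7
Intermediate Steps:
D = 193257 (D = -9*(-21473) = 193257)
1/(746372 - 12*D) = 1/(746372 - 12*193257) = 1/(746372 - 2319084) = 1/(-1572712) = -1/1572712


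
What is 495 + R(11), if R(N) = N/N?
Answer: 496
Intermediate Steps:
R(N) = 1
495 + R(11) = 495 + 1 = 496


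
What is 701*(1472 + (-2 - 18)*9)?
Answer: 905692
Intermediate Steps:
701*(1472 + (-2 - 18)*9) = 701*(1472 - 20*9) = 701*(1472 - 180) = 701*1292 = 905692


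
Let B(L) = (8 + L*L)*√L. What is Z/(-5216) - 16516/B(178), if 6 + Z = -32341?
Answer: 32347/5216 - 4129*√178/1410294 ≈ 6.1624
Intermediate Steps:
Z = -32347 (Z = -6 - 32341 = -32347)
B(L) = √L*(8 + L²) (B(L) = (8 + L²)*√L = √L*(8 + L²))
Z/(-5216) - 16516/B(178) = -32347/(-5216) - 16516*√178/(178*(8 + 178²)) = -32347*(-1/5216) - 16516*√178/(178*(8 + 31684)) = 32347/5216 - 16516*√178/5641176 = 32347/5216 - 4129*√178/1410294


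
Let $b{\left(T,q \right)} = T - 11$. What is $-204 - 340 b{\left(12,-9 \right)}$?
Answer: $-544$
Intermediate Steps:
$b{\left(T,q \right)} = -11 + T$
$-204 - 340 b{\left(12,-9 \right)} = -204 - 340 \left(-11 + 12\right) = -204 - 340 = -544$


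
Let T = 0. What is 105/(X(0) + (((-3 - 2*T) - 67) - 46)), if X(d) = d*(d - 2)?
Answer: -105/116 ≈ -0.90517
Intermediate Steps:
X(d) = d*(-2 + d)
105/(X(0) + (((-3 - 2*T) - 67) - 46)) = 105/(0*(-2 + 0) + (((-3 - 2*0) - 67) - 46)) = 105/(0*(-2) + (((-3 + 0) - 67) - 46)) = 105/(0 + ((-3 - 67) - 46)) = 105/(0 + (-70 - 46)) = 105/(0 - 116) = 105/(-116) = -1/116*105 = -105/116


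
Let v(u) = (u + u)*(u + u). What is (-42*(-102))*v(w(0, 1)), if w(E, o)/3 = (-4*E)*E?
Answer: 0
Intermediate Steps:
w(E, o) = -12*E² (w(E, o) = 3*((-4*E)*E) = 3*(-4*E²) = -12*E²)
v(u) = 4*u² (v(u) = (2*u)*(2*u) = 4*u²)
(-42*(-102))*v(w(0, 1)) = (-42*(-102))*(4*(-12*0²)²) = 4284*(4*(-12*0)²) = 4284*(4*0²) = 4284*(4*0) = 4284*0 = 0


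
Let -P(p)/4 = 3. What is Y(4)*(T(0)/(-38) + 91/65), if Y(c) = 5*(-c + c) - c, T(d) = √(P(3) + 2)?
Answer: -28/5 + 2*I*√10/19 ≈ -5.6 + 0.33287*I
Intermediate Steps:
P(p) = -12 (P(p) = -4*3 = -12)
T(d) = I*√10 (T(d) = √(-12 + 2) = √(-10) = I*√10)
Y(c) = -c (Y(c) = 5*0 - c = 0 - c = -c)
Y(4)*(T(0)/(-38) + 91/65) = (-1*4)*((I*√10)/(-38) + 91/65) = -4*((I*√10)*(-1/38) + 91*(1/65)) = -4*(-I*√10/38 + 7/5) = -4*(7/5 - I*√10/38) = -28/5 + 2*I*√10/19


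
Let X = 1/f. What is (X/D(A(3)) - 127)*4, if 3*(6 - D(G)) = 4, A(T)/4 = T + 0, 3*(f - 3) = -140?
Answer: -465854/917 ≈ -508.02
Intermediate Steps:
f = -131/3 (f = 3 + (⅓)*(-140) = 3 - 140/3 = -131/3 ≈ -43.667)
A(T) = 4*T (A(T) = 4*(T + 0) = 4*T)
D(G) = 14/3 (D(G) = 6 - ⅓*4 = 6 - 4/3 = 14/3)
X = -3/131 (X = 1/(-131/3) = -3/131 ≈ -0.022901)
(X/D(A(3)) - 127)*4 = (-3/(131*14/3) - 127)*4 = (-3/131*3/14 - 127)*4 = (-9/1834 - 127)*4 = -232927/1834*4 = -465854/917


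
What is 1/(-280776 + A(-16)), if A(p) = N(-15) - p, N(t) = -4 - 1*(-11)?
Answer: -1/280753 ≈ -3.5619e-6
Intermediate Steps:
N(t) = 7 (N(t) = -4 + 11 = 7)
A(p) = 7 - p
1/(-280776 + A(-16)) = 1/(-280776 + (7 - 1*(-16))) = 1/(-280776 + (7 + 16)) = 1/(-280776 + 23) = 1/(-280753) = -1/280753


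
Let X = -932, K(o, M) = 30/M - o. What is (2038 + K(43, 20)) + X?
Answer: 2129/2 ≈ 1064.5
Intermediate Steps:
K(o, M) = -o + 30/M
(2038 + K(43, 20)) + X = (2038 + (-1*43 + 30/20)) - 932 = (2038 + (-43 + 30*(1/20))) - 932 = (2038 + (-43 + 3/2)) - 932 = (2038 - 83/2) - 932 = 3993/2 - 932 = 2129/2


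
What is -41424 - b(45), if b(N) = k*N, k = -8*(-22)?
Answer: -49344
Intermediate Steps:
k = 176
b(N) = 176*N
-41424 - b(45) = -41424 - 176*45 = -41424 - 1*7920 = -41424 - 7920 = -49344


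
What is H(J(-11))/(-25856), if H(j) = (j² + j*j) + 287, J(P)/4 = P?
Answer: -4159/25856 ≈ -0.16085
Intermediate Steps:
J(P) = 4*P
H(j) = 287 + 2*j² (H(j) = (j² + j²) + 287 = 2*j² + 287 = 287 + 2*j²)
H(J(-11))/(-25856) = (287 + 2*(4*(-11))²)/(-25856) = (287 + 2*(-44)²)*(-1/25856) = (287 + 2*1936)*(-1/25856) = (287 + 3872)*(-1/25856) = 4159*(-1/25856) = -4159/25856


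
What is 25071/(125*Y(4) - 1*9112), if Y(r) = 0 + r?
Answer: -25071/8612 ≈ -2.9112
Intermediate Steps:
Y(r) = r
25071/(125*Y(4) - 1*9112) = 25071/(125*4 - 1*9112) = 25071/(500 - 9112) = 25071/(-8612) = 25071*(-1/8612) = -25071/8612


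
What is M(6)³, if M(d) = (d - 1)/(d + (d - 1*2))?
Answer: ⅛ ≈ 0.12500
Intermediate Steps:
M(d) = (-1 + d)/(-2 + 2*d) (M(d) = (-1 + d)/(d + (d - 2)) = (-1 + d)/(d + (-2 + d)) = (-1 + d)/(-2 + 2*d))
M(6)³ = (½)³ = ⅛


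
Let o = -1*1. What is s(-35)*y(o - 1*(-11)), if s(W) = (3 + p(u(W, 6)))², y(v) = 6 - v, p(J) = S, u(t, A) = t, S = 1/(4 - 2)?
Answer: -49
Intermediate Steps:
S = ½ (S = 1/2 = ½ ≈ 0.50000)
p(J) = ½
o = -1
s(W) = 49/4 (s(W) = (3 + ½)² = (7/2)² = 49/4)
s(-35)*y(o - 1*(-11)) = 49*(6 - (-1 - 1*(-11)))/4 = 49*(6 - (-1 + 11))/4 = 49*(6 - 1*10)/4 = 49*(6 - 10)/4 = (49/4)*(-4) = -49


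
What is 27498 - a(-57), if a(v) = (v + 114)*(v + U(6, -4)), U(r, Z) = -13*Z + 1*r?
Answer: 27441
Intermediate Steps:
U(r, Z) = r - 13*Z (U(r, Z) = -13*Z + r = r - 13*Z)
a(v) = (58 + v)*(114 + v) (a(v) = (v + 114)*(v + (6 - 13*(-4))) = (114 + v)*(v + (6 + 52)) = (114 + v)*(v + 58) = (114 + v)*(58 + v) = (58 + v)*(114 + v))
27498 - a(-57) = 27498 - (6612 + (-57)² + 172*(-57)) = 27498 - (6612 + 3249 - 9804) = 27498 - 1*57 = 27498 - 57 = 27441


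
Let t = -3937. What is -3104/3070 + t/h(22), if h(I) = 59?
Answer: -6134863/90565 ≈ -67.740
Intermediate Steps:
-3104/3070 + t/h(22) = -3104/3070 - 3937/59 = -3104*1/3070 - 3937*1/59 = -1552/1535 - 3937/59 = -6134863/90565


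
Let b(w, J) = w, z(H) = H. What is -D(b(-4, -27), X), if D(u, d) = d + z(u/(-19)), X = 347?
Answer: -6597/19 ≈ -347.21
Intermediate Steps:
D(u, d) = d - u/19 (D(u, d) = d + u/(-19) = d + u*(-1/19) = d - u/19)
-D(b(-4, -27), X) = -(347 - 1/19*(-4)) = -(347 + 4/19) = -1*6597/19 = -6597/19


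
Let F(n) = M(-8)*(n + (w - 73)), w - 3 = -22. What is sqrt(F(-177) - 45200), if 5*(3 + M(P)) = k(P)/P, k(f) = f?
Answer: I*sqrt(1111170)/5 ≈ 210.82*I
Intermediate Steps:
w = -19 (w = 3 - 22 = -19)
M(P) = -14/5 (M(P) = -3 + (P/P)/5 = -3 + (1/5)*1 = -3 + 1/5 = -14/5)
F(n) = 1288/5 - 14*n/5 (F(n) = -14*(n + (-19 - 73))/5 = -14*(n - 92)/5 = -14*(-92 + n)/5 = 1288/5 - 14*n/5)
sqrt(F(-177) - 45200) = sqrt((1288/5 - 14/5*(-177)) - 45200) = sqrt((1288/5 + 2478/5) - 45200) = sqrt(3766/5 - 45200) = sqrt(-222234/5) = I*sqrt(1111170)/5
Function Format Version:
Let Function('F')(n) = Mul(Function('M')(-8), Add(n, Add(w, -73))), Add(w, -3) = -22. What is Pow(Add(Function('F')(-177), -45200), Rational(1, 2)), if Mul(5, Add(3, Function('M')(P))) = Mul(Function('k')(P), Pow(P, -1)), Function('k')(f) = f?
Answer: Mul(Rational(1, 5), I, Pow(1111170, Rational(1, 2))) ≈ Mul(210.82, I)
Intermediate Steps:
w = -19 (w = Add(3, -22) = -19)
Function('M')(P) = Rational(-14, 5) (Function('M')(P) = Add(-3, Mul(Rational(1, 5), Mul(P, Pow(P, -1)))) = Add(-3, Mul(Rational(1, 5), 1)) = Add(-3, Rational(1, 5)) = Rational(-14, 5))
Function('F')(n) = Add(Rational(1288, 5), Mul(Rational(-14, 5), n)) (Function('F')(n) = Mul(Rational(-14, 5), Add(n, Add(-19, -73))) = Mul(Rational(-14, 5), Add(n, -92)) = Mul(Rational(-14, 5), Add(-92, n)) = Add(Rational(1288, 5), Mul(Rational(-14, 5), n)))
Pow(Add(Function('F')(-177), -45200), Rational(1, 2)) = Pow(Add(Add(Rational(1288, 5), Mul(Rational(-14, 5), -177)), -45200), Rational(1, 2)) = Pow(Add(Add(Rational(1288, 5), Rational(2478, 5)), -45200), Rational(1, 2)) = Pow(Add(Rational(3766, 5), -45200), Rational(1, 2)) = Pow(Rational(-222234, 5), Rational(1, 2)) = Mul(Rational(1, 5), I, Pow(1111170, Rational(1, 2)))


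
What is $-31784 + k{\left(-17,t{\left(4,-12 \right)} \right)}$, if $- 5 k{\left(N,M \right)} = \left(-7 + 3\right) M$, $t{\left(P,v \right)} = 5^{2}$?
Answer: $-31764$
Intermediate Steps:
$t{\left(P,v \right)} = 25$
$k{\left(N,M \right)} = \frac{4 M}{5}$ ($k{\left(N,M \right)} = - \frac{\left(-7 + 3\right) M}{5} = - \frac{\left(-4\right) M}{5} = \frac{4 M}{5}$)
$-31784 + k{\left(-17,t{\left(4,-12 \right)} \right)} = -31784 + \frac{4}{5} \cdot 25 = -31784 + 20 = -31764$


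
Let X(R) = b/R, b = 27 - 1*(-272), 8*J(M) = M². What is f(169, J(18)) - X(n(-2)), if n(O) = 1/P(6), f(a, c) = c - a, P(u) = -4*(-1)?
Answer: -2649/2 ≈ -1324.5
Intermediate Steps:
J(M) = M²/8
P(u) = 4
b = 299 (b = 27 + 272 = 299)
n(O) = ¼ (n(O) = 1/4 = ¼)
X(R) = 299/R
f(169, J(18)) - X(n(-2)) = ((⅛)*18² - 1*169) - 299/¼ = ((⅛)*324 - 169) - 299*4 = (81/2 - 169) - 1*1196 = -257/2 - 1196 = -2649/2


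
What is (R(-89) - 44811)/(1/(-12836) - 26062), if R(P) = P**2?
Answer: 473520040/334531833 ≈ 1.4155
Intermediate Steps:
(R(-89) - 44811)/(1/(-12836) - 26062) = ((-89)**2 - 44811)/(1/(-12836) - 26062) = (7921 - 44811)/(-1/12836 - 26062) = -36890/(-334531833/12836) = -36890*(-12836/334531833) = 473520040/334531833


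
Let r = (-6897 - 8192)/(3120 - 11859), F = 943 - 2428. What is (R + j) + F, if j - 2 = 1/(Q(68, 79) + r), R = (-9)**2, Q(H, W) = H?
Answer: -854287343/609341 ≈ -1402.0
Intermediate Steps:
F = -1485
R = 81
r = 15089/8739 (r = -15089/(-8739) = -15089*(-1/8739) = 15089/8739 ≈ 1.7266)
j = 1227421/609341 (j = 2 + 1/(68 + 15089/8739) = 2 + 1/(609341/8739) = 2 + 8739/609341 = 1227421/609341 ≈ 2.0143)
(R + j) + F = (81 + 1227421/609341) - 1485 = 50584042/609341 - 1485 = -854287343/609341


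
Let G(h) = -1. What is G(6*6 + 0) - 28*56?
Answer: -1569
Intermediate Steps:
G(6*6 + 0) - 28*56 = -1 - 28*56 = -1 - 1568 = -1569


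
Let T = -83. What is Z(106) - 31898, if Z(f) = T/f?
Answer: -3381271/106 ≈ -31899.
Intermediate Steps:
Z(f) = -83/f
Z(106) - 31898 = -83/106 - 31898 = -3381271/106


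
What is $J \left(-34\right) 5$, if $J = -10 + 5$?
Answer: $850$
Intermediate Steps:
$J = -5$
$J \left(-34\right) 5 = \left(-5\right) \left(-34\right) 5 = 170 \cdot 5 = 850$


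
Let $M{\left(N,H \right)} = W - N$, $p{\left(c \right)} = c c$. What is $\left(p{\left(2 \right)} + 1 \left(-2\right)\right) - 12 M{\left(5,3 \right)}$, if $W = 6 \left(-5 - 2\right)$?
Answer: $566$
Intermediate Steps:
$W = -42$ ($W = 6 \left(-7\right) = -42$)
$p{\left(c \right)} = c^{2}$
$M{\left(N,H \right)} = -42 - N$
$\left(p{\left(2 \right)} + 1 \left(-2\right)\right) - 12 M{\left(5,3 \right)} = \left(2^{2} + 1 \left(-2\right)\right) - 12 \left(-42 - 5\right) = \left(4 - 2\right) - 12 \left(-42 - 5\right) = 2 - -564 = 2 + 564 = 566$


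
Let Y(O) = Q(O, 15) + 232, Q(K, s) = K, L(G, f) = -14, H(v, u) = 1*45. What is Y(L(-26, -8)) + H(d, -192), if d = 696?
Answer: 263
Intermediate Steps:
H(v, u) = 45
Y(O) = 232 + O (Y(O) = O + 232 = 232 + O)
Y(L(-26, -8)) + H(d, -192) = (232 - 14) + 45 = 218 + 45 = 263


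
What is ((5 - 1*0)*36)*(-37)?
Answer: -6660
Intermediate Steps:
((5 - 1*0)*36)*(-37) = ((5 + 0)*36)*(-37) = (5*36)*(-37) = 180*(-37) = -6660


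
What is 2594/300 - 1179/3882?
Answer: 404842/48525 ≈ 8.3430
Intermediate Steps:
2594/300 - 1179/3882 = 2594*(1/300) - 1179*1/3882 = 1297/150 - 393/1294 = 404842/48525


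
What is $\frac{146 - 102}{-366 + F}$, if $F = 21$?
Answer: $- \frac{44}{345} \approx -0.12754$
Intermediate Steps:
$\frac{146 - 102}{-366 + F} = \frac{146 - 102}{-366 + 21} = \frac{44}{-345} = 44 \left(- \frac{1}{345}\right) = - \frac{44}{345}$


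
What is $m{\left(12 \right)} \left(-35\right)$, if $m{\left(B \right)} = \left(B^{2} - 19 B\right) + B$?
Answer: $2520$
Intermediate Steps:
$m{\left(B \right)} = B^{2} - 18 B$
$m{\left(12 \right)} \left(-35\right) = 12 \left(-18 + 12\right) \left(-35\right) = 12 \left(-6\right) \left(-35\right) = \left(-72\right) \left(-35\right) = 2520$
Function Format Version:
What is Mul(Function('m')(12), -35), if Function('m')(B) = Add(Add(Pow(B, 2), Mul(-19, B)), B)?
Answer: 2520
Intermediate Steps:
Function('m')(B) = Add(Pow(B, 2), Mul(-18, B))
Mul(Function('m')(12), -35) = Mul(Mul(12, Add(-18, 12)), -35) = Mul(Mul(12, -6), -35) = Mul(-72, -35) = 2520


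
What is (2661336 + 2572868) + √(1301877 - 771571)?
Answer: 5234204 + √530306 ≈ 5.2349e+6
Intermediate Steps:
(2661336 + 2572868) + √(1301877 - 771571) = 5234204 + √530306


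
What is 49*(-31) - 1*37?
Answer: -1556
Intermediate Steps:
49*(-31) - 1*37 = -1519 - 37 = -1556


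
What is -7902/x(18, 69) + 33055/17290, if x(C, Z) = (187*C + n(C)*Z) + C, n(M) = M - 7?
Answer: 21419/4775498 ≈ 0.0044852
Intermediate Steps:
n(M) = -7 + M
x(C, Z) = 188*C + Z*(-7 + C) (x(C, Z) = (187*C + (-7 + C)*Z) + C = (187*C + Z*(-7 + C)) + C = 188*C + Z*(-7 + C))
-7902/x(18, 69) + 33055/17290 = -7902/(188*18 + 69*(-7 + 18)) + 33055/17290 = -7902/(3384 + 69*11) + 33055*(1/17290) = -7902/(3384 + 759) + 6611/3458 = -7902/4143 + 6611/3458 = -7902*1/4143 + 6611/3458 = -2634/1381 + 6611/3458 = 21419/4775498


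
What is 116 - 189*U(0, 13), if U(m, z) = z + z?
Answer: -4798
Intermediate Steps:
U(m, z) = 2*z
116 - 189*U(0, 13) = 116 - 378*13 = 116 - 189*26 = 116 - 4914 = -4798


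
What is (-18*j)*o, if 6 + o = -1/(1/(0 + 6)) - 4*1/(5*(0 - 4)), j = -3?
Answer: -3186/5 ≈ -637.20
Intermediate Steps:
o = -59/5 (o = -6 + (-1/(1/(0 + 6)) - 4*1/(5*(0 - 4))) = -6 + (-1/(1/6) - 4/((-4*5))) = -6 + (-1/⅙ - 4/(-20)) = -6 + (-1*6 - 4*(-1/20)) = -6 + (-6 + ⅕) = -6 - 29/5 = -59/5 ≈ -11.800)
(-18*j)*o = -18*(-3)*(-59/5) = 54*(-59/5) = -3186/5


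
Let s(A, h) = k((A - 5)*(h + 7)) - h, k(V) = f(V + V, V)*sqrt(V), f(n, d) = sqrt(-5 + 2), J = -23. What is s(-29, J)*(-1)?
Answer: -23 - 4*I*sqrt(102) ≈ -23.0 - 40.398*I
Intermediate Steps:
f(n, d) = I*sqrt(3) (f(n, d) = sqrt(-3) = I*sqrt(3))
k(V) = I*sqrt(3)*sqrt(V) (k(V) = (I*sqrt(3))*sqrt(V) = I*sqrt(3)*sqrt(V))
s(A, h) = -h + I*sqrt(3)*sqrt((-5 + A)*(7 + h)) (s(A, h) = I*sqrt(3)*sqrt((A - 5)*(h + 7)) - h = I*sqrt(3)*sqrt((-5 + A)*(7 + h)) - h = -h + I*sqrt(3)*sqrt((-5 + A)*(7 + h)))
s(-29, J)*(-1) = (-1*(-23) + I*sqrt(3)*sqrt(-35 - 5*(-23) + 7*(-29) - 29*(-23)))*(-1) = (23 + I*sqrt(3)*sqrt(-35 + 115 - 203 + 667))*(-1) = (23 + I*sqrt(3)*sqrt(544))*(-1) = (23 + I*sqrt(3)*(4*sqrt(34)))*(-1) = (23 + 4*I*sqrt(102))*(-1) = -23 - 4*I*sqrt(102)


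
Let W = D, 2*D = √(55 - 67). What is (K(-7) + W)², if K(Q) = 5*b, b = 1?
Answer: (5 + I*√3)² ≈ 22.0 + 17.32*I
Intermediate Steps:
D = I*√3 (D = √(55 - 67)/2 = √(-12)/2 = (2*I*√3)/2 = I*√3 ≈ 1.732*I)
K(Q) = 5 (K(Q) = 5*1 = 5)
W = I*√3 ≈ 1.732*I
(K(-7) + W)² = (5 + I*√3)²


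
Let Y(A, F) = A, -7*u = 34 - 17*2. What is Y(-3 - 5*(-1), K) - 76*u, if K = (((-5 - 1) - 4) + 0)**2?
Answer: 2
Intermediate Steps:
u = 0 (u = -(34 - 17*2)/7 = -(34 - 1*34)/7 = -(34 - 34)/7 = -1/7*0 = 0)
K = 100 (K = ((-6 - 4) + 0)**2 = (-10 + 0)**2 = (-10)**2 = 100)
Y(-3 - 5*(-1), K) - 76*u = (-3 - 5*(-1)) - 76*0 = (-3 + 5) + 0 = 2 + 0 = 2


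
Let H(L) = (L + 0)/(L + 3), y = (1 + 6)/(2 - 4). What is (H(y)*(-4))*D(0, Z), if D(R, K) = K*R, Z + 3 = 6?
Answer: 0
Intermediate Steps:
Z = 3 (Z = -3 + 6 = 3)
y = -7/2 (y = 7/(-2) = 7*(-½) = -7/2 ≈ -3.5000)
H(L) = L/(3 + L)
(H(y)*(-4))*D(0, Z) = (-7/(2*(3 - 7/2))*(-4))*(3*0) = (-7/(2*(-½))*(-4))*0 = (-7/2*(-2)*(-4))*0 = (7*(-4))*0 = -28*0 = 0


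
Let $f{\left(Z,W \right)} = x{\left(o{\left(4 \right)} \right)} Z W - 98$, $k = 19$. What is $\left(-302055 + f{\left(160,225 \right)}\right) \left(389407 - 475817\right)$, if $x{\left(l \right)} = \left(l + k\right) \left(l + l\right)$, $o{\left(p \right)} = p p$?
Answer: $-3457942159270$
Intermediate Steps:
$o{\left(p \right)} = p^{2}$
$x{\left(l \right)} = 2 l \left(19 + l\right)$ ($x{\left(l \right)} = \left(l + 19\right) \left(l + l\right) = \left(19 + l\right) 2 l = 2 l \left(19 + l\right)$)
$f{\left(Z,W \right)} = -98 + 1120 W Z$ ($f{\left(Z,W \right)} = 2 \cdot 4^{2} \left(19 + 4^{2}\right) Z W - 98 = 2 \cdot 16 \left(19 + 16\right) Z W - 98 = 2 \cdot 16 \cdot 35 Z W - 98 = 1120 Z W - 98 = 1120 W Z - 98 = -98 + 1120 W Z$)
$\left(-302055 + f{\left(160,225 \right)}\right) \left(389407 - 475817\right) = \left(-302055 - \left(98 - 40320000\right)\right) \left(389407 - 475817\right) = \left(-302055 + \left(-98 + 40320000\right)\right) \left(-86410\right) = \left(-302055 + 40319902\right) \left(-86410\right) = 40017847 \left(-86410\right) = -3457942159270$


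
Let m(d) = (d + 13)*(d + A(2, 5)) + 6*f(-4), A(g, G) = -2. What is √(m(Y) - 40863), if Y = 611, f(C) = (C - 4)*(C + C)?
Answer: √339537 ≈ 582.70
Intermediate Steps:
f(C) = 2*C*(-4 + C) (f(C) = (-4 + C)*(2*C) = 2*C*(-4 + C))
m(d) = 384 + (-2 + d)*(13 + d) (m(d) = (d + 13)*(d - 2) + 6*(2*(-4)*(-4 - 4)) = (13 + d)*(-2 + d) + 6*(2*(-4)*(-8)) = (-2 + d)*(13 + d) + 6*64 = (-2 + d)*(13 + d) + 384 = 384 + (-2 + d)*(13 + d))
√(m(Y) - 40863) = √((358 + 611² + 11*611) - 40863) = √((358 + 373321 + 6721) - 40863) = √(380400 - 40863) = √339537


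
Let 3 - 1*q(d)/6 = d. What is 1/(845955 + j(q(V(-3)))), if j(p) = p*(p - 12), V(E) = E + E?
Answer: 1/848223 ≈ 1.1789e-6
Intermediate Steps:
V(E) = 2*E
q(d) = 18 - 6*d
j(p) = p*(-12 + p)
1/(845955 + j(q(V(-3)))) = 1/(845955 + (18 - 12*(-3))*(-12 + (18 - 12*(-3)))) = 1/(845955 + (18 - 6*(-6))*(-12 + (18 - 6*(-6)))) = 1/(845955 + (18 + 36)*(-12 + (18 + 36))) = 1/(845955 + 54*(-12 + 54)) = 1/(845955 + 54*42) = 1/(845955 + 2268) = 1/848223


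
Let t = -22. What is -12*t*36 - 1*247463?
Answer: -237959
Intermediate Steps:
-12*t*36 - 1*247463 = -12*(-22)*36 - 1*247463 = 264*36 - 247463 = 9504 - 247463 = -237959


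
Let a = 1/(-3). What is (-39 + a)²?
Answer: 13924/9 ≈ 1547.1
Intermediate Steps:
a = -⅓ ≈ -0.33333
(-39 + a)² = (-39 - ⅓)² = (-118/3)² = 13924/9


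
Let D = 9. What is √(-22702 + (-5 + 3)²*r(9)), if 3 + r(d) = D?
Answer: I*√22678 ≈ 150.59*I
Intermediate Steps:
r(d) = 6 (r(d) = -3 + 9 = 6)
√(-22702 + (-5 + 3)²*r(9)) = √(-22702 + (-5 + 3)²*6) = √(-22702 + (-2)²*6) = √(-22702 + 4*6) = √(-22702 + 24) = √(-22678) = I*√22678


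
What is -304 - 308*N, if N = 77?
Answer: -24020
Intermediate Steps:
-304 - 308*N = -304 - 308*77 = -304 - 23716 = -24020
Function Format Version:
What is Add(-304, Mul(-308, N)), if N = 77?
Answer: -24020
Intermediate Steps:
Add(-304, Mul(-308, N)) = Add(-304, Mul(-308, 77)) = Add(-304, -23716) = -24020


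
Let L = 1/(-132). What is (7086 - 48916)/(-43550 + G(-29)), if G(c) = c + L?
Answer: 5521560/5752429 ≈ 0.95987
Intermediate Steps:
L = -1/132 ≈ -0.0075758
G(c) = -1/132 + c (G(c) = c - 1/132 = -1/132 + c)
(7086 - 48916)/(-43550 + G(-29)) = (7086 - 48916)/(-43550 + (-1/132 - 29)) = -41830/(-43550 - 3829/132) = -41830/(-5752429/132) = -41830*(-132/5752429) = 5521560/5752429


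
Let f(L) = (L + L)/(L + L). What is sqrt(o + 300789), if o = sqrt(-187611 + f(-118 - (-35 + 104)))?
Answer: sqrt(300789 + I*sqrt(187610)) ≈ 548.44 + 0.395*I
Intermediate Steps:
f(L) = 1 (f(L) = (2*L)/((2*L)) = (2*L)*(1/(2*L)) = 1)
o = I*sqrt(187610) (o = sqrt(-187611 + 1) = sqrt(-187610) = I*sqrt(187610) ≈ 433.14*I)
sqrt(o + 300789) = sqrt(I*sqrt(187610) + 300789) = sqrt(300789 + I*sqrt(187610))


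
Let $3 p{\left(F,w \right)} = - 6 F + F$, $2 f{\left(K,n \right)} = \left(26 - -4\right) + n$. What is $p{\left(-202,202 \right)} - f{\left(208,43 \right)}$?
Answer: $\frac{1801}{6} \approx 300.17$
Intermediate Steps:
$f{\left(K,n \right)} = 15 + \frac{n}{2}$ ($f{\left(K,n \right)} = \frac{\left(26 - -4\right) + n}{2} = \frac{\left(26 + 4\right) + n}{2} = \frac{30 + n}{2} = 15 + \frac{n}{2}$)
$p{\left(F,w \right)} = - \frac{5 F}{3}$ ($p{\left(F,w \right)} = \frac{- 6 F + F}{3} = \frac{\left(-5\right) F}{3} = - \frac{5 F}{3}$)
$p{\left(-202,202 \right)} - f{\left(208,43 \right)} = \left(- \frac{5}{3}\right) \left(-202\right) - \left(15 + \frac{1}{2} \cdot 43\right) = \frac{1010}{3} - \left(15 + \frac{43}{2}\right) = \frac{1010}{3} - \frac{73}{2} = \frac{1801}{6}$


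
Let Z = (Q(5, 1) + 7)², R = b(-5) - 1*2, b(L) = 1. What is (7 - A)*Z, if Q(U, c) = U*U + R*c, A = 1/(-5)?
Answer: 34596/5 ≈ 6919.2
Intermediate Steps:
A = -⅕ ≈ -0.20000
R = -1 (R = 1 - 1*2 = 1 - 2 = -1)
Q(U, c) = U² - c (Q(U, c) = U*U - c = U² - c)
Z = 961 (Z = ((5² - 1*1) + 7)² = ((25 - 1) + 7)² = (24 + 7)² = 31² = 961)
(7 - A)*Z = (7 - 1*(-⅕))*961 = (7 + ⅕)*961 = (36/5)*961 = 34596/5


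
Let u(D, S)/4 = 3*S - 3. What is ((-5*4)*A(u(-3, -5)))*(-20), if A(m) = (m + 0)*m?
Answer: 2073600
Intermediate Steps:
u(D, S) = -12 + 12*S (u(D, S) = 4*(3*S - 3) = 4*(-3 + 3*S) = -12 + 12*S)
A(m) = m² (A(m) = m*m = m²)
((-5*4)*A(u(-3, -5)))*(-20) = ((-5*4)*(-12 + 12*(-5))²)*(-20) = -20*(-12 - 60)²*(-20) = -20*(-72)²*(-20) = -20*5184*(-20) = -103680*(-20) = 2073600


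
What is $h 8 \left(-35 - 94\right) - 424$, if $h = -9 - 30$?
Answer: $39824$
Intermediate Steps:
$h = -39$
$h 8 \left(-35 - 94\right) - 424 = \left(-39\right) 8 \left(-35 - 94\right) - 424 = - 312 \left(-35 - 94\right) - 424 = \left(-312\right) \left(-129\right) - 424 = 40248 - 424 = 39824$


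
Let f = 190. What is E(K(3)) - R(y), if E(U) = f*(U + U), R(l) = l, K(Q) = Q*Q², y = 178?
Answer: 10082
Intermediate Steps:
K(Q) = Q³
E(U) = 380*U (E(U) = 190*(U + U) = 190*(2*U) = 380*U)
E(K(3)) - R(y) = 380*3³ - 1*178 = 380*27 - 178 = 10260 - 178 = 10082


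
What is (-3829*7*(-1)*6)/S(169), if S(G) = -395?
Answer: -160818/395 ≈ -407.13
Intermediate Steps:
(-3829*7*(-1)*6)/S(169) = -3829*7*(-1)*6/(-395) = -(-26803)*6*(-1/395) = -3829*(-42)*(-1/395) = 160818*(-1/395) = -160818/395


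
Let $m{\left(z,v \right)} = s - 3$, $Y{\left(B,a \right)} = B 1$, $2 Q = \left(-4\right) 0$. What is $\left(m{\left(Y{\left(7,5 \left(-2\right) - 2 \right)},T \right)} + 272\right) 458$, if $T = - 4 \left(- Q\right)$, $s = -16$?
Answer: $115874$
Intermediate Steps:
$Q = 0$ ($Q = \frac{\left(-4\right) 0}{2} = \frac{1}{2} \cdot 0 = 0$)
$Y{\left(B,a \right)} = B$
$T = 0$ ($T = - 4 \left(\left(-1\right) 0\right) = \left(-4\right) 0 = 0$)
$m{\left(z,v \right)} = -19$ ($m{\left(z,v \right)} = -16 - 3 = -19$)
$\left(m{\left(Y{\left(7,5 \left(-2\right) - 2 \right)},T \right)} + 272\right) 458 = \left(-19 + 272\right) 458 = 253 \cdot 458 = 115874$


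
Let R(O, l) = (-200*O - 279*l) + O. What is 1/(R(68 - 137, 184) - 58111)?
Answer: -1/95716 ≈ -1.0448e-5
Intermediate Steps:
R(O, l) = -279*l - 199*O (R(O, l) = (-279*l - 200*O) + O = -279*l - 199*O)
1/(R(68 - 137, 184) - 58111) = 1/((-279*184 - 199*(68 - 137)) - 58111) = 1/((-51336 - 199*(-69)) - 58111) = 1/((-51336 + 13731) - 58111) = 1/(-37605 - 58111) = 1/(-95716) = -1/95716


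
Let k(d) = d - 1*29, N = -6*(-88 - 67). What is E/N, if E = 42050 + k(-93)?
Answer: 6988/155 ≈ 45.084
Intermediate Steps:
N = 930 (N = -6*(-155) = 930)
k(d) = -29 + d (k(d) = d - 29 = -29 + d)
E = 41928 (E = 42050 + (-29 - 93) = 42050 - 122 = 41928)
E/N = 41928/930 = 41928*(1/930) = 6988/155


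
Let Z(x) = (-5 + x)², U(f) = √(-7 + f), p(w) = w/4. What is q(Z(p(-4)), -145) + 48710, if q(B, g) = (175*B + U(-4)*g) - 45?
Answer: 54965 - 145*I*√11 ≈ 54965.0 - 480.91*I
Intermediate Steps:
p(w) = w/4 (p(w) = w*(¼) = w/4)
q(B, g) = -45 + 175*B + I*g*√11 (q(B, g) = (175*B + √(-7 - 4)*g) - 45 = (175*B + √(-11)*g) - 45 = (175*B + (I*√11)*g) - 45 = (175*B + I*g*√11) - 45 = -45 + 175*B + I*g*√11)
q(Z(p(-4)), -145) + 48710 = (-45 + 175*(-5 + (¼)*(-4))² + I*(-145)*√11) + 48710 = (-45 + 175*(-5 - 1)² - 145*I*√11) + 48710 = (-45 + 175*(-6)² - 145*I*√11) + 48710 = (-45 + 175*36 - 145*I*√11) + 48710 = (-45 + 6300 - 145*I*√11) + 48710 = (6255 - 145*I*√11) + 48710 = 54965 - 145*I*√11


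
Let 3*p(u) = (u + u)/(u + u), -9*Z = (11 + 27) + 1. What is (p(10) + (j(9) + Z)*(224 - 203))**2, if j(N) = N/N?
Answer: 43681/9 ≈ 4853.4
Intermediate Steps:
j(N) = 1
Z = -13/3 (Z = -((11 + 27) + 1)/9 = -(38 + 1)/9 = -1/9*39 = -13/3 ≈ -4.3333)
p(u) = 1/3 (p(u) = ((u + u)/(u + u))/3 = ((2*u)/((2*u)))/3 = ((2*u)*(1/(2*u)))/3 = (1/3)*1 = 1/3)
(p(10) + (j(9) + Z)*(224 - 203))**2 = (1/3 + (1 - 13/3)*(224 - 203))**2 = (1/3 - 10/3*21)**2 = (1/3 - 70)**2 = (-209/3)**2 = 43681/9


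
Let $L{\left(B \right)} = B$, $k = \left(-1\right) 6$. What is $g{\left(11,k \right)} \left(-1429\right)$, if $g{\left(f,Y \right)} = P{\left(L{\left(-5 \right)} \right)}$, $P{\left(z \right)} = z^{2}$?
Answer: $-35725$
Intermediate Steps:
$k = -6$
$g{\left(f,Y \right)} = 25$ ($g{\left(f,Y \right)} = \left(-5\right)^{2} = 25$)
$g{\left(11,k \right)} \left(-1429\right) = 25 \left(-1429\right) = -35725$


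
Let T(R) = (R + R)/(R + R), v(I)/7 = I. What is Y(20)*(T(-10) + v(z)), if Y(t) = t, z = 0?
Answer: 20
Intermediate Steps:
v(I) = 7*I
T(R) = 1 (T(R) = (2*R)/((2*R)) = (2*R)*(1/(2*R)) = 1)
Y(20)*(T(-10) + v(z)) = 20*(1 + 7*0) = 20*(1 + 0) = 20*1 = 20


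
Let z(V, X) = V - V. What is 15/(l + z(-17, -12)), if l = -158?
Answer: -15/158 ≈ -0.094937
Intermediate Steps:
z(V, X) = 0
15/(l + z(-17, -12)) = 15/(-158 + 0) = 15/(-158) = -1/158*15 = -15/158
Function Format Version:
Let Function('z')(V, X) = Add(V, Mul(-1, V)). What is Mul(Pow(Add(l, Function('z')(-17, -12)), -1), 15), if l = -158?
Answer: Rational(-15, 158) ≈ -0.094937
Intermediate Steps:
Function('z')(V, X) = 0
Mul(Pow(Add(l, Function('z')(-17, -12)), -1), 15) = Mul(Pow(Add(-158, 0), -1), 15) = Mul(Pow(-158, -1), 15) = Mul(Rational(-1, 158), 15) = Rational(-15, 158)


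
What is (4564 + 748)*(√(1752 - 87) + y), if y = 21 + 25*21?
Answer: 2900352 + 15936*√185 ≈ 3.1171e+6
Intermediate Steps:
y = 546 (y = 21 + 525 = 546)
(4564 + 748)*(√(1752 - 87) + y) = (4564 + 748)*(√(1752 - 87) + 546) = 5312*(√1665 + 546) = 5312*(3*√185 + 546) = 5312*(546 + 3*√185) = 2900352 + 15936*√185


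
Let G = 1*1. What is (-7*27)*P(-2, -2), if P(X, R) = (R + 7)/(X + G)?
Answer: 945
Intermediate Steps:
G = 1
P(X, R) = (7 + R)/(1 + X) (P(X, R) = (R + 7)/(X + 1) = (7 + R)/(1 + X))
(-7*27)*P(-2, -2) = (-7*27)*((7 - 2)/(1 - 2)) = -189*5/(-1) = -(-189)*5 = -189*(-5) = 945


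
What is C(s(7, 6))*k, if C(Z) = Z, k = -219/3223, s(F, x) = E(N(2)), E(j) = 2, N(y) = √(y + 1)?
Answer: -438/3223 ≈ -0.13590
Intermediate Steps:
N(y) = √(1 + y)
s(F, x) = 2
k = -219/3223 (k = -219*1/3223 = -219/3223 ≈ -0.067949)
C(s(7, 6))*k = 2*(-219/3223) = -438/3223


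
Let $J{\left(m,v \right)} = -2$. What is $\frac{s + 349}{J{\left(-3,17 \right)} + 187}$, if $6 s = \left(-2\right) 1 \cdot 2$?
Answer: $\frac{209}{111} \approx 1.8829$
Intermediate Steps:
$s = - \frac{2}{3}$ ($s = \frac{\left(-2\right) 1 \cdot 2}{6} = \frac{\left(-2\right) 2}{6} = \frac{1}{6} \left(-4\right) = - \frac{2}{3} \approx -0.66667$)
$\frac{s + 349}{J{\left(-3,17 \right)} + 187} = \frac{- \frac{2}{3} + 349}{-2 + 187} = \frac{1045}{3 \cdot 185} = \frac{1045}{3} \cdot \frac{1}{185} = \frac{209}{111}$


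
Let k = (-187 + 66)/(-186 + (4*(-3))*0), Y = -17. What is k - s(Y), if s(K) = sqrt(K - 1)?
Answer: 121/186 - 3*I*sqrt(2) ≈ 0.65054 - 4.2426*I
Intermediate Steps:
s(K) = sqrt(-1 + K)
k = 121/186 (k = -121/(-186 - 12*0) = -121/(-186 + 0) = -121/(-186) = -121*(-1/186) = 121/186 ≈ 0.65054)
k - s(Y) = 121/186 - sqrt(-1 - 17) = 121/186 - sqrt(-18) = 121/186 - 3*I*sqrt(2)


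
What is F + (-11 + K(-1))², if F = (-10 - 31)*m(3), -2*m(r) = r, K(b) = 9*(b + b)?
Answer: 1805/2 ≈ 902.50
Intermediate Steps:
K(b) = 18*b (K(b) = 9*(2*b) = 18*b)
m(r) = -r/2
F = 123/2 (F = (-10 - 31)*(-½*3) = -41*(-3/2) = 123/2 ≈ 61.500)
F + (-11 + K(-1))² = 123/2 + (-11 + 18*(-1))² = 123/2 + (-11 - 18)² = 123/2 + (-29)² = 123/2 + 841 = 1805/2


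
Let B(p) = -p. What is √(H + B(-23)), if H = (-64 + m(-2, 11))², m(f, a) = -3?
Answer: 4*√282 ≈ 67.171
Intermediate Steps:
H = 4489 (H = (-64 - 3)² = (-67)² = 4489)
√(H + B(-23)) = √(4489 - 1*(-23)) = √(4489 + 23) = √4512 = 4*√282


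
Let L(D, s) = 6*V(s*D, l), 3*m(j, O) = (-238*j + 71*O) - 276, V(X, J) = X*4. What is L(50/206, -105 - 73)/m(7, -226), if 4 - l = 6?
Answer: 26700/154397 ≈ 0.17293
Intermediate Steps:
l = -2 (l = 4 - 1*6 = 4 - 6 = -2)
V(X, J) = 4*X
m(j, O) = -92 - 238*j/3 + 71*O/3 (m(j, O) = ((-238*j + 71*O) - 276)/3 = (-276 - 238*j + 71*O)/3 = -92 - 238*j/3 + 71*O/3)
L(D, s) = 24*D*s (L(D, s) = 6*(4*(s*D)) = 6*(4*(D*s)) = 6*(4*D*s) = 24*D*s)
L(50/206, -105 - 73)/m(7, -226) = (24*(50/206)*(-105 - 73))/(-92 - 238/3*7 + (71/3)*(-226)) = (24*(50*(1/206))*(-178))/(-92 - 1666/3 - 16046/3) = (24*(25/103)*(-178))/(-5996) = -106800/103*(-1/5996) = 26700/154397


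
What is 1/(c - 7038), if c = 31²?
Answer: -1/6077 ≈ -0.00016455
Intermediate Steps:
c = 961
1/(c - 7038) = 1/(961 - 7038) = 1/(-6077) = -1/6077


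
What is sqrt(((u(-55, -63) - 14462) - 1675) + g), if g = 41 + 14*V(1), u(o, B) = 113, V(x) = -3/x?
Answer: 5*I*sqrt(641) ≈ 126.59*I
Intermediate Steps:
g = -1 (g = 41 + 14*(-3/1) = 41 + 14*(-3*1) = 41 + 14*(-3) = 41 - 42 = -1)
sqrt(((u(-55, -63) - 14462) - 1675) + g) = sqrt(((113 - 14462) - 1675) - 1) = sqrt((-14349 - 1675) - 1) = sqrt(-16024 - 1) = sqrt(-16025) = 5*I*sqrt(641)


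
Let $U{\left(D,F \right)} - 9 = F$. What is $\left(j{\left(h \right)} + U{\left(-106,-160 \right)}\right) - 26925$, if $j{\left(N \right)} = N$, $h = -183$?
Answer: $-27259$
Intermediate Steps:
$U{\left(D,F \right)} = 9 + F$
$\left(j{\left(h \right)} + U{\left(-106,-160 \right)}\right) - 26925 = \left(-183 + \left(9 - 160\right)\right) - 26925 = \left(-183 - 151\right) - 26925 = -334 - 26925 = -27259$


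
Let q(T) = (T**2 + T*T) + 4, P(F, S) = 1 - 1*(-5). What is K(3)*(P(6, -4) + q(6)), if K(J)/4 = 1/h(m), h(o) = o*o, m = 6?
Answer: 82/9 ≈ 9.1111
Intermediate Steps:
P(F, S) = 6 (P(F, S) = 1 + 5 = 6)
q(T) = 4 + 2*T**2 (q(T) = (T**2 + T**2) + 4 = 2*T**2 + 4 = 4 + 2*T**2)
h(o) = o**2
K(J) = 1/9 (K(J) = 4/(6**2) = 4/36 = 4*(1/36) = 1/9)
K(3)*(P(6, -4) + q(6)) = (6 + (4 + 2*6**2))/9 = (6 + (4 + 2*36))/9 = (6 + (4 + 72))/9 = (6 + 76)/9 = (1/9)*82 = 82/9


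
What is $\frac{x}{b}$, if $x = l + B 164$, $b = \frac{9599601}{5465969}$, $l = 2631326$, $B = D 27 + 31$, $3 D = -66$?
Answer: $\frac{13878062495186}{9599601} \approx 1.4457 \cdot 10^{6}$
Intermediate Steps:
$D = -22$ ($D = \frac{1}{3} \left(-66\right) = -22$)
$B = -563$ ($B = \left(-22\right) 27 + 31 = -594 + 31 = -563$)
$b = \frac{9599601}{5465969}$ ($b = 9599601 \cdot \frac{1}{5465969} = \frac{9599601}{5465969} \approx 1.7562$)
$x = 2538994$ ($x = 2631326 - 92332 = 2538994$)
$\frac{x}{b} = \frac{2538994}{\frac{9599601}{5465969}} = 2538994 \cdot \frac{5465969}{9599601} = \frac{13878062495186}{9599601}$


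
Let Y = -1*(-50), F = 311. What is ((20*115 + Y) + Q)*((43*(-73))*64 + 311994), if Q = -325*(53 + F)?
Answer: -12881813100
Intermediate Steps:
Y = 50
Q = -118300 (Q = -325*(53 + 311) = -325*364 = -118300)
((20*115 + Y) + Q)*((43*(-73))*64 + 311994) = ((20*115 + 50) - 118300)*((43*(-73))*64 + 311994) = ((2300 + 50) - 118300)*(-3139*64 + 311994) = (2350 - 118300)*(-200896 + 311994) = -115950*111098 = -12881813100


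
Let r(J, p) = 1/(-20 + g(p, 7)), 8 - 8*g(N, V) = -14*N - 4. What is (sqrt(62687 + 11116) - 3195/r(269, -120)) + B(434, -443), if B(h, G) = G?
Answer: 1459229/2 + sqrt(73803) ≈ 7.2989e+5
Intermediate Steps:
g(N, V) = 3/2 + 7*N/4 (g(N, V) = 1 - (-14*N - 4)/8 = 1 - (-4 - 14*N)/8 = 1 + (1/2 + 7*N/4) = 3/2 + 7*N/4)
r(J, p) = 1/(-37/2 + 7*p/4) (r(J, p) = 1/(-20 + (3/2 + 7*p/4)) = 1/(-37/2 + 7*p/4))
(sqrt(62687 + 11116) - 3195/r(269, -120)) + B(434, -443) = (sqrt(62687 + 11116) - 3195/(4/(-74 + 7*(-120)))) - 443 = (sqrt(73803) - 3195/(4/(-74 - 840))) - 443 = (sqrt(73803) - 3195/(4/(-914))) - 443 = (sqrt(73803) - 3195/(4*(-1/914))) - 443 = (sqrt(73803) - 3195/(-2/457)) - 443 = (sqrt(73803) - 3195*(-457/2)) - 443 = (sqrt(73803) + 1460115/2) - 443 = (1460115/2 + sqrt(73803)) - 443 = 1459229/2 + sqrt(73803)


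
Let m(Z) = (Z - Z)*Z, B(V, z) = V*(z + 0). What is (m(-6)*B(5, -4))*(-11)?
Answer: 0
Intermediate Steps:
B(V, z) = V*z
m(Z) = 0 (m(Z) = 0*Z = 0)
(m(-6)*B(5, -4))*(-11) = (0*(5*(-4)))*(-11) = (0*(-20))*(-11) = 0*(-11) = 0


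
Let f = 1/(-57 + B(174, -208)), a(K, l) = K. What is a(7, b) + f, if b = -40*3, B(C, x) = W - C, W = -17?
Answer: 1735/248 ≈ 6.9960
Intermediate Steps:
B(C, x) = -17 - C
b = -120
f = -1/248 (f = 1/(-57 + (-17 - 1*174)) = 1/(-57 + (-17 - 174)) = 1/(-57 - 191) = 1/(-248) = -1/248 ≈ -0.0040323)
a(7, b) + f = 7 - 1/248 = 1735/248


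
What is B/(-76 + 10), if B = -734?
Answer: 367/33 ≈ 11.121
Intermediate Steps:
B/(-76 + 10) = -734/(-76 + 10) = -734/(-66) = -1/66*(-734) = 367/33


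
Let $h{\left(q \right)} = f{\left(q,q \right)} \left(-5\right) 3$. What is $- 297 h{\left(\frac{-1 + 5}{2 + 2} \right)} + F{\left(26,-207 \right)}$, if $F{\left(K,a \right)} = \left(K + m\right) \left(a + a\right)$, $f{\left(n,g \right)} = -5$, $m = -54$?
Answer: $-10683$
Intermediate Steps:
$h{\left(q \right)} = 75$ ($h{\left(q \right)} = \left(-5\right) \left(-5\right) 3 = 25 \cdot 3 = 75$)
$F{\left(K,a \right)} = 2 a \left(-54 + K\right)$ ($F{\left(K,a \right)} = \left(K - 54\right) \left(a + a\right) = \left(-54 + K\right) 2 a = 2 a \left(-54 + K\right)$)
$- 297 h{\left(\frac{-1 + 5}{2 + 2} \right)} + F{\left(26,-207 \right)} = \left(-297\right) 75 + 2 \left(-207\right) \left(-54 + 26\right) = -22275 + 2 \left(-207\right) \left(-28\right) = -22275 + 11592 = -10683$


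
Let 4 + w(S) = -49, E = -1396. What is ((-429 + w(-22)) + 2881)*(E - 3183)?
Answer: -10985021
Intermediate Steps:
w(S) = -53 (w(S) = -4 - 49 = -53)
((-429 + w(-22)) + 2881)*(E - 3183) = ((-429 - 53) + 2881)*(-1396 - 3183) = (-482 + 2881)*(-4579) = 2399*(-4579) = -10985021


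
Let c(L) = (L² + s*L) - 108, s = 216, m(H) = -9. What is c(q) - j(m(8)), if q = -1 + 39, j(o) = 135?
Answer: 9409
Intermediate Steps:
q = 38
c(L) = -108 + L² + 216*L (c(L) = (L² + 216*L) - 108 = -108 + L² + 216*L)
c(q) - j(m(8)) = (-108 + 38² + 216*38) - 1*135 = (-108 + 1444 + 8208) - 135 = 9544 - 135 = 9409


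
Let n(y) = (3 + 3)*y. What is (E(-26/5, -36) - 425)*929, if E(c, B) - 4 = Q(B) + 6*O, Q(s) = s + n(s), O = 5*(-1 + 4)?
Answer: -541607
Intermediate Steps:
O = 15 (O = 5*3 = 15)
n(y) = 6*y
Q(s) = 7*s (Q(s) = s + 6*s = 7*s)
E(c, B) = 94 + 7*B (E(c, B) = 4 + (7*B + 6*15) = 4 + (7*B + 90) = 4 + (90 + 7*B) = 94 + 7*B)
(E(-26/5, -36) - 425)*929 = ((94 + 7*(-36)) - 425)*929 = ((94 - 252) - 425)*929 = (-158 - 425)*929 = -583*929 = -541607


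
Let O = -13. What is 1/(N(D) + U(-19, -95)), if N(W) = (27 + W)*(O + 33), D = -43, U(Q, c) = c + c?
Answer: -1/510 ≈ -0.0019608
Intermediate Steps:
U(Q, c) = 2*c
N(W) = 540 + 20*W (N(W) = (27 + W)*(-13 + 33) = (27 + W)*20 = 540 + 20*W)
1/(N(D) + U(-19, -95)) = 1/((540 + 20*(-43)) + 2*(-95)) = 1/((540 - 860) - 190) = 1/(-320 - 190) = 1/(-510) = -1/510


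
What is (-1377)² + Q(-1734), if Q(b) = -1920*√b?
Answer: 1896129 - 32640*I*√6 ≈ 1.8961e+6 - 79951.0*I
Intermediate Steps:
(-1377)² + Q(-1734) = (-1377)² - 32640*I*√6 = 1896129 - 32640*I*√6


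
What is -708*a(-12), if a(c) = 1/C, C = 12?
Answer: -59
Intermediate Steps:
a(c) = 1/12
-708*a(-12) = -708*1/12 = -59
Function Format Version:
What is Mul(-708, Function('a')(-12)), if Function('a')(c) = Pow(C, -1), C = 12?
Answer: -59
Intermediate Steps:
Function('a')(c) = Rational(1, 12) (Function('a')(c) = Pow(12, -1) = Rational(1, 12))
Mul(-708, Function('a')(-12)) = Mul(-708, Rational(1, 12)) = -59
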